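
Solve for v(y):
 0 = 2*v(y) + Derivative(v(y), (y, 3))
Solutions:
 v(y) = C3*exp(-2^(1/3)*y) + (C1*sin(2^(1/3)*sqrt(3)*y/2) + C2*cos(2^(1/3)*sqrt(3)*y/2))*exp(2^(1/3)*y/2)


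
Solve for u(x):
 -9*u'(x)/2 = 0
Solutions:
 u(x) = C1


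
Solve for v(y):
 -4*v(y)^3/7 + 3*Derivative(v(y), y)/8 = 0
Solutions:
 v(y) = -sqrt(42)*sqrt(-1/(C1 + 32*y))/2
 v(y) = sqrt(42)*sqrt(-1/(C1 + 32*y))/2


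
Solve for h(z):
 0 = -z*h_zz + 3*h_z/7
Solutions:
 h(z) = C1 + C2*z^(10/7)


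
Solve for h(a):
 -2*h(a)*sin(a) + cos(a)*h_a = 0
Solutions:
 h(a) = C1/cos(a)^2


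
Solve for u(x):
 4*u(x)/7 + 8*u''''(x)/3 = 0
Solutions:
 u(x) = (C1*sin(6^(1/4)*7^(3/4)*x/14) + C2*cos(6^(1/4)*7^(3/4)*x/14))*exp(-6^(1/4)*7^(3/4)*x/14) + (C3*sin(6^(1/4)*7^(3/4)*x/14) + C4*cos(6^(1/4)*7^(3/4)*x/14))*exp(6^(1/4)*7^(3/4)*x/14)


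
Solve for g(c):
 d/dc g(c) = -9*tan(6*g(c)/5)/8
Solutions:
 g(c) = -5*asin(C1*exp(-27*c/20))/6 + 5*pi/6
 g(c) = 5*asin(C1*exp(-27*c/20))/6


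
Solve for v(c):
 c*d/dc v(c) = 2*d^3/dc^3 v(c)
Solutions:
 v(c) = C1 + Integral(C2*airyai(2^(2/3)*c/2) + C3*airybi(2^(2/3)*c/2), c)


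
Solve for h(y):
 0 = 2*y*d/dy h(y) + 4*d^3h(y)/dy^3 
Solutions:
 h(y) = C1 + Integral(C2*airyai(-2^(2/3)*y/2) + C3*airybi(-2^(2/3)*y/2), y)


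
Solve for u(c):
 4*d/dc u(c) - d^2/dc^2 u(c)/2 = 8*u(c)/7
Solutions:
 u(c) = C1*exp(4*c*(1 - sqrt(42)/7)) + C2*exp(4*c*(sqrt(42)/7 + 1))


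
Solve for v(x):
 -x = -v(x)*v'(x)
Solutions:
 v(x) = -sqrt(C1 + x^2)
 v(x) = sqrt(C1 + x^2)


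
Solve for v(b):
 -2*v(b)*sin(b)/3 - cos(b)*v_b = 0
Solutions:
 v(b) = C1*cos(b)^(2/3)


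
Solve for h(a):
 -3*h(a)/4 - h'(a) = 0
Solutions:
 h(a) = C1*exp(-3*a/4)


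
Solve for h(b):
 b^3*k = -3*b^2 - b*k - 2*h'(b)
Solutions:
 h(b) = C1 - b^4*k/8 - b^3/2 - b^2*k/4


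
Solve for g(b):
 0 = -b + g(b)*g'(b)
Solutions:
 g(b) = -sqrt(C1 + b^2)
 g(b) = sqrt(C1 + b^2)


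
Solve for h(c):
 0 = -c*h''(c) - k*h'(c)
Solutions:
 h(c) = C1 + c^(1 - re(k))*(C2*sin(log(c)*Abs(im(k))) + C3*cos(log(c)*im(k)))


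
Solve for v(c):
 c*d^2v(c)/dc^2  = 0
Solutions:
 v(c) = C1 + C2*c


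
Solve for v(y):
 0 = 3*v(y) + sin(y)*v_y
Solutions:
 v(y) = C1*(cos(y) + 1)^(3/2)/(cos(y) - 1)^(3/2)


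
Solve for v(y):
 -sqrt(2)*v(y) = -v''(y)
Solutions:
 v(y) = C1*exp(-2^(1/4)*y) + C2*exp(2^(1/4)*y)


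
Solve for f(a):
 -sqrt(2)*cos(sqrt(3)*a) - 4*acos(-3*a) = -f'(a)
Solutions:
 f(a) = C1 + 4*a*acos(-3*a) + 4*sqrt(1 - 9*a^2)/3 + sqrt(6)*sin(sqrt(3)*a)/3


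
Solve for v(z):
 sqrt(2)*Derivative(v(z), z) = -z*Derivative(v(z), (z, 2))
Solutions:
 v(z) = C1 + C2*z^(1 - sqrt(2))


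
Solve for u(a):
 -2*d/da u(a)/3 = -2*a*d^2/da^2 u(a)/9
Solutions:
 u(a) = C1 + C2*a^4


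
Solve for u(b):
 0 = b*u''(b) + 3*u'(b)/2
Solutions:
 u(b) = C1 + C2/sqrt(b)


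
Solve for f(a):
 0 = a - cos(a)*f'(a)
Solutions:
 f(a) = C1 + Integral(a/cos(a), a)


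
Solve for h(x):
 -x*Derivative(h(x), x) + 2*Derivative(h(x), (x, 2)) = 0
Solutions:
 h(x) = C1 + C2*erfi(x/2)


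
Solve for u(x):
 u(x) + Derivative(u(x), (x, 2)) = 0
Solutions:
 u(x) = C1*sin(x) + C2*cos(x)


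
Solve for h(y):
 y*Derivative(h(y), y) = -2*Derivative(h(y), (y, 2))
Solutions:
 h(y) = C1 + C2*erf(y/2)


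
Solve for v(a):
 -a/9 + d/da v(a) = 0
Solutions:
 v(a) = C1 + a^2/18


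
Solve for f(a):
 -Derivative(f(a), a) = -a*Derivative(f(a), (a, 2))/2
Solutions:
 f(a) = C1 + C2*a^3


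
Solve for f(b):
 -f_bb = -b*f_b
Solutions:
 f(b) = C1 + C2*erfi(sqrt(2)*b/2)


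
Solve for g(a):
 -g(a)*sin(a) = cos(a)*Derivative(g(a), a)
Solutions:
 g(a) = C1*cos(a)


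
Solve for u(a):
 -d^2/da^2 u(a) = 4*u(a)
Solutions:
 u(a) = C1*sin(2*a) + C2*cos(2*a)


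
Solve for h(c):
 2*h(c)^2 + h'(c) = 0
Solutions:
 h(c) = 1/(C1 + 2*c)


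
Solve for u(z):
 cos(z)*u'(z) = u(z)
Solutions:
 u(z) = C1*sqrt(sin(z) + 1)/sqrt(sin(z) - 1)


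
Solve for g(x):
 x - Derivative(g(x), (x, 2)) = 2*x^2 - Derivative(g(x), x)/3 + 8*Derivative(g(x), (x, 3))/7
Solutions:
 g(x) = C1 + C2*exp(x*(-21 + sqrt(1113))/48) + C3*exp(-x*(21 + sqrt(1113))/48) + 2*x^3 + 33*x^2/2 + 981*x/7


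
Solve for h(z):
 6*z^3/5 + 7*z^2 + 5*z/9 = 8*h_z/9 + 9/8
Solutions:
 h(z) = C1 + 27*z^4/80 + 21*z^3/8 + 5*z^2/16 - 81*z/64


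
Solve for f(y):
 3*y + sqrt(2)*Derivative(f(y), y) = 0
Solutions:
 f(y) = C1 - 3*sqrt(2)*y^2/4


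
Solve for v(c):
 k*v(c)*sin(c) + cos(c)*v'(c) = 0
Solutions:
 v(c) = C1*exp(k*log(cos(c)))


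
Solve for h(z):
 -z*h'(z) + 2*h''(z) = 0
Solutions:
 h(z) = C1 + C2*erfi(z/2)


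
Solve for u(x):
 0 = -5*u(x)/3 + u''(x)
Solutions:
 u(x) = C1*exp(-sqrt(15)*x/3) + C2*exp(sqrt(15)*x/3)


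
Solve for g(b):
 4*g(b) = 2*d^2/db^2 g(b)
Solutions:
 g(b) = C1*exp(-sqrt(2)*b) + C2*exp(sqrt(2)*b)


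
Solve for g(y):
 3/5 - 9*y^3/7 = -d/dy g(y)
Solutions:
 g(y) = C1 + 9*y^4/28 - 3*y/5


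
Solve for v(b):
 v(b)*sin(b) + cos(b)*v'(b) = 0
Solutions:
 v(b) = C1*cos(b)


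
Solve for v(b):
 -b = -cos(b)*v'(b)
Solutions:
 v(b) = C1 + Integral(b/cos(b), b)


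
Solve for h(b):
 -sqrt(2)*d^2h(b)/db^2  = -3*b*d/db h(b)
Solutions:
 h(b) = C1 + C2*erfi(2^(1/4)*sqrt(3)*b/2)


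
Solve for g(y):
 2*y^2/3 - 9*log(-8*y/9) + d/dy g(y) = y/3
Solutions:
 g(y) = C1 - 2*y^3/9 + y^2/6 + 9*y*log(-y) + 9*y*(-2*log(3) - 1 + 3*log(2))


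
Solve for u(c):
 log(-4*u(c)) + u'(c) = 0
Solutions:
 Integral(1/(log(-_y) + 2*log(2)), (_y, u(c))) = C1 - c


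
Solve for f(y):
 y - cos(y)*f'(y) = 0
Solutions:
 f(y) = C1 + Integral(y/cos(y), y)


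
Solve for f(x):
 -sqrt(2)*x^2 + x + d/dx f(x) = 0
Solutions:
 f(x) = C1 + sqrt(2)*x^3/3 - x^2/2


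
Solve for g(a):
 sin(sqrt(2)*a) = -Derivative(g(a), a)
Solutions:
 g(a) = C1 + sqrt(2)*cos(sqrt(2)*a)/2


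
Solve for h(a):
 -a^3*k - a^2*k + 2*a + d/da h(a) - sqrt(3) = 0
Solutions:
 h(a) = C1 + a^4*k/4 + a^3*k/3 - a^2 + sqrt(3)*a


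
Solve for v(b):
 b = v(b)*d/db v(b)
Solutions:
 v(b) = -sqrt(C1 + b^2)
 v(b) = sqrt(C1 + b^2)


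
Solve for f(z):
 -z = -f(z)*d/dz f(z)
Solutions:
 f(z) = -sqrt(C1 + z^2)
 f(z) = sqrt(C1 + z^2)


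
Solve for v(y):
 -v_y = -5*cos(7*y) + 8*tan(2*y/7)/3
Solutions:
 v(y) = C1 + 28*log(cos(2*y/7))/3 + 5*sin(7*y)/7


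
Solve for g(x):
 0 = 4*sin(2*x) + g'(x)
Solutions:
 g(x) = C1 + 2*cos(2*x)


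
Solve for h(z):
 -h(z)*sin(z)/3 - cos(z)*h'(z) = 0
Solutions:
 h(z) = C1*cos(z)^(1/3)


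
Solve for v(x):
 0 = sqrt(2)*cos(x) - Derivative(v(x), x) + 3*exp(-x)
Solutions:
 v(x) = C1 + sqrt(2)*sin(x) - 3*exp(-x)


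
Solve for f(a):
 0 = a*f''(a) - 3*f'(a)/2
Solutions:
 f(a) = C1 + C2*a^(5/2)


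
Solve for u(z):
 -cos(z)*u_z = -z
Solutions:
 u(z) = C1 + Integral(z/cos(z), z)


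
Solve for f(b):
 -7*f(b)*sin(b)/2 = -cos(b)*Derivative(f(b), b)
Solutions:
 f(b) = C1/cos(b)^(7/2)


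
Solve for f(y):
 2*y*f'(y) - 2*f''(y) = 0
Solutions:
 f(y) = C1 + C2*erfi(sqrt(2)*y/2)


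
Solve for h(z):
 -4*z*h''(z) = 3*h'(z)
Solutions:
 h(z) = C1 + C2*z^(1/4)


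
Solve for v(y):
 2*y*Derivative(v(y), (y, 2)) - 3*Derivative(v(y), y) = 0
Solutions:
 v(y) = C1 + C2*y^(5/2)


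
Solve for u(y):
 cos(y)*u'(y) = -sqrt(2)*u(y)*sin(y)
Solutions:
 u(y) = C1*cos(y)^(sqrt(2))


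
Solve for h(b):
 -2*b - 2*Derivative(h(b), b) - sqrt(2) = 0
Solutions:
 h(b) = C1 - b^2/2 - sqrt(2)*b/2


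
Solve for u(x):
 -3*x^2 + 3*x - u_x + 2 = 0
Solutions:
 u(x) = C1 - x^3 + 3*x^2/2 + 2*x


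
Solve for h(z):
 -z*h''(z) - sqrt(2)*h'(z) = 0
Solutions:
 h(z) = C1 + C2*z^(1 - sqrt(2))


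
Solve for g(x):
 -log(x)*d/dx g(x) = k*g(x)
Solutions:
 g(x) = C1*exp(-k*li(x))


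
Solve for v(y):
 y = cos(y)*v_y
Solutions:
 v(y) = C1 + Integral(y/cos(y), y)


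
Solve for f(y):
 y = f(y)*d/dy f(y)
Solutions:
 f(y) = -sqrt(C1 + y^2)
 f(y) = sqrt(C1 + y^2)


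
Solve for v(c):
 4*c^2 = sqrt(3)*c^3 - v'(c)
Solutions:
 v(c) = C1 + sqrt(3)*c^4/4 - 4*c^3/3


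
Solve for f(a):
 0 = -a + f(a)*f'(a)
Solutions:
 f(a) = -sqrt(C1 + a^2)
 f(a) = sqrt(C1 + a^2)


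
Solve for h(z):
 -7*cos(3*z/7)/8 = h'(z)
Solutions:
 h(z) = C1 - 49*sin(3*z/7)/24


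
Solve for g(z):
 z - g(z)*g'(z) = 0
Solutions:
 g(z) = -sqrt(C1 + z^2)
 g(z) = sqrt(C1 + z^2)


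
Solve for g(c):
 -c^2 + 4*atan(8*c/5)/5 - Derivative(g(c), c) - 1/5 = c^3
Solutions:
 g(c) = C1 - c^4/4 - c^3/3 + 4*c*atan(8*c/5)/5 - c/5 - log(64*c^2 + 25)/4


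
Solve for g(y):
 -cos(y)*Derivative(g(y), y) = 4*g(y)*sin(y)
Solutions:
 g(y) = C1*cos(y)^4


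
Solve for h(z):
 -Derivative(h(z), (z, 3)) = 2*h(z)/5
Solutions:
 h(z) = C3*exp(-2^(1/3)*5^(2/3)*z/5) + (C1*sin(2^(1/3)*sqrt(3)*5^(2/3)*z/10) + C2*cos(2^(1/3)*sqrt(3)*5^(2/3)*z/10))*exp(2^(1/3)*5^(2/3)*z/10)


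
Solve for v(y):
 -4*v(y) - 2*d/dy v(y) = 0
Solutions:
 v(y) = C1*exp(-2*y)


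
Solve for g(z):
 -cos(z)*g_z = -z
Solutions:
 g(z) = C1 + Integral(z/cos(z), z)


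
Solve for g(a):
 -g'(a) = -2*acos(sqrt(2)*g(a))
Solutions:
 Integral(1/acos(sqrt(2)*_y), (_y, g(a))) = C1 + 2*a


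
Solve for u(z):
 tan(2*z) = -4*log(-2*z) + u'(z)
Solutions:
 u(z) = C1 + 4*z*log(-z) - 4*z + 4*z*log(2) - log(cos(2*z))/2


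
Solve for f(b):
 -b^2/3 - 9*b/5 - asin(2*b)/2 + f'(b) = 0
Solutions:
 f(b) = C1 + b^3/9 + 9*b^2/10 + b*asin(2*b)/2 + sqrt(1 - 4*b^2)/4


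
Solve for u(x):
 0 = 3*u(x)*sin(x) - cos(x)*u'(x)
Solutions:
 u(x) = C1/cos(x)^3


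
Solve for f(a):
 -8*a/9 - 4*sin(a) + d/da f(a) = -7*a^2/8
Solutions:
 f(a) = C1 - 7*a^3/24 + 4*a^2/9 - 4*cos(a)


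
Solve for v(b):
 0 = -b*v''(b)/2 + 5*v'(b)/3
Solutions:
 v(b) = C1 + C2*b^(13/3)


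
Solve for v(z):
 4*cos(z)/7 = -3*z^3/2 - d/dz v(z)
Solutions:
 v(z) = C1 - 3*z^4/8 - 4*sin(z)/7


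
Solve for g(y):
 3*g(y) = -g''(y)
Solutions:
 g(y) = C1*sin(sqrt(3)*y) + C2*cos(sqrt(3)*y)


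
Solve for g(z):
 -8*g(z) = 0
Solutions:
 g(z) = 0


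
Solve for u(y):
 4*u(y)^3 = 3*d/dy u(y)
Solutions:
 u(y) = -sqrt(6)*sqrt(-1/(C1 + 4*y))/2
 u(y) = sqrt(6)*sqrt(-1/(C1 + 4*y))/2


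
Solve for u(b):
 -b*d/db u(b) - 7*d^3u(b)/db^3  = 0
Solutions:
 u(b) = C1 + Integral(C2*airyai(-7^(2/3)*b/7) + C3*airybi(-7^(2/3)*b/7), b)


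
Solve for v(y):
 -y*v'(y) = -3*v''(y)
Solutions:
 v(y) = C1 + C2*erfi(sqrt(6)*y/6)


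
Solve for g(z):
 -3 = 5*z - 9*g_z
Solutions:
 g(z) = C1 + 5*z^2/18 + z/3


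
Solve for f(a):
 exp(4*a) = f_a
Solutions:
 f(a) = C1 + exp(4*a)/4


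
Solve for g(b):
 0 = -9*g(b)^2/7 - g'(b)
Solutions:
 g(b) = 7/(C1 + 9*b)


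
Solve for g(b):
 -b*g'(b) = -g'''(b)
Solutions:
 g(b) = C1 + Integral(C2*airyai(b) + C3*airybi(b), b)


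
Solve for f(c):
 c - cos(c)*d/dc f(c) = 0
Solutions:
 f(c) = C1 + Integral(c/cos(c), c)


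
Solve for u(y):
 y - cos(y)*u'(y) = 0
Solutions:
 u(y) = C1 + Integral(y/cos(y), y)


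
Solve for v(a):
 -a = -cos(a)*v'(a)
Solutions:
 v(a) = C1 + Integral(a/cos(a), a)


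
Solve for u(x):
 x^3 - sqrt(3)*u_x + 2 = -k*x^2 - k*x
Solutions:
 u(x) = C1 + sqrt(3)*k*x^3/9 + sqrt(3)*k*x^2/6 + sqrt(3)*x^4/12 + 2*sqrt(3)*x/3


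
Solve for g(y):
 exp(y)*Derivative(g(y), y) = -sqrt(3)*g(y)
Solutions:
 g(y) = C1*exp(sqrt(3)*exp(-y))


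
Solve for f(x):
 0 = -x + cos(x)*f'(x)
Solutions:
 f(x) = C1 + Integral(x/cos(x), x)


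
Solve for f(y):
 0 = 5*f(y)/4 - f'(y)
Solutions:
 f(y) = C1*exp(5*y/4)


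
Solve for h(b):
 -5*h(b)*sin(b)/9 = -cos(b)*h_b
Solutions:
 h(b) = C1/cos(b)^(5/9)


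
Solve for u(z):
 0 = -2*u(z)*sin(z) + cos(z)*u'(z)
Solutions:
 u(z) = C1/cos(z)^2


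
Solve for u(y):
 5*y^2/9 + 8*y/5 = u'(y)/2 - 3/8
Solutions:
 u(y) = C1 + 10*y^3/27 + 8*y^2/5 + 3*y/4


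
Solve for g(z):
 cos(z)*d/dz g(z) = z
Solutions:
 g(z) = C1 + Integral(z/cos(z), z)


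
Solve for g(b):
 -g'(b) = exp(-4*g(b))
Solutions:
 g(b) = log(-I*(C1 - 4*b)^(1/4))
 g(b) = log(I*(C1 - 4*b)^(1/4))
 g(b) = log(-(C1 - 4*b)^(1/4))
 g(b) = log(C1 - 4*b)/4


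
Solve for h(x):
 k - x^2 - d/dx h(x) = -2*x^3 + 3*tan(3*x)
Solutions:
 h(x) = C1 + k*x + x^4/2 - x^3/3 + log(cos(3*x))


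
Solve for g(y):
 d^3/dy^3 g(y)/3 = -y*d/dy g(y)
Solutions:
 g(y) = C1 + Integral(C2*airyai(-3^(1/3)*y) + C3*airybi(-3^(1/3)*y), y)


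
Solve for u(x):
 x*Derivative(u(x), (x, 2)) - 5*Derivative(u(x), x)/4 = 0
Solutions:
 u(x) = C1 + C2*x^(9/4)


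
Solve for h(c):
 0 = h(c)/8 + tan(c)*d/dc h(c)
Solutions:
 h(c) = C1/sin(c)^(1/8)


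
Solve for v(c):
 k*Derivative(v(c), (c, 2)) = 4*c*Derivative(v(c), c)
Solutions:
 v(c) = C1 + C2*erf(sqrt(2)*c*sqrt(-1/k))/sqrt(-1/k)


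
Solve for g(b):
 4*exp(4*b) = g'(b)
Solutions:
 g(b) = C1 + exp(4*b)


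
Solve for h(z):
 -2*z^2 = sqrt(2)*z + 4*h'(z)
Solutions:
 h(z) = C1 - z^3/6 - sqrt(2)*z^2/8


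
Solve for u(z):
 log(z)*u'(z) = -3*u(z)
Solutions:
 u(z) = C1*exp(-3*li(z))


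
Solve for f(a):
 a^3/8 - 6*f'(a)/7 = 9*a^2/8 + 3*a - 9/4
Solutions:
 f(a) = C1 + 7*a^4/192 - 7*a^3/16 - 7*a^2/4 + 21*a/8


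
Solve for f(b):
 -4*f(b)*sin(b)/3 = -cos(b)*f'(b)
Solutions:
 f(b) = C1/cos(b)^(4/3)


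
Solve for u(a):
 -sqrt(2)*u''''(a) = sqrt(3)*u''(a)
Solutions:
 u(a) = C1 + C2*a + C3*sin(2^(3/4)*3^(1/4)*a/2) + C4*cos(2^(3/4)*3^(1/4)*a/2)


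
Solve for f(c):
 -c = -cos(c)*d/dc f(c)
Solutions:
 f(c) = C1 + Integral(c/cos(c), c)


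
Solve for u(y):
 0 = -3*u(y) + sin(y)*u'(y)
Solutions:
 u(y) = C1*(cos(y) - 1)^(3/2)/(cos(y) + 1)^(3/2)


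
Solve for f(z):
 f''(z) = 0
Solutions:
 f(z) = C1 + C2*z


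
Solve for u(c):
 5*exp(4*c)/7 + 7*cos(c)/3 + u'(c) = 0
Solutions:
 u(c) = C1 - 5*exp(4*c)/28 - 7*sin(c)/3


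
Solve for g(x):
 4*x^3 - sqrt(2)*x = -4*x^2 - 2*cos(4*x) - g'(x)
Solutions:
 g(x) = C1 - x^4 - 4*x^3/3 + sqrt(2)*x^2/2 - sin(4*x)/2


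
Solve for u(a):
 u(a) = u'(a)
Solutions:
 u(a) = C1*exp(a)


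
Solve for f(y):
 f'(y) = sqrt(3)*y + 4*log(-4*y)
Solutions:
 f(y) = C1 + sqrt(3)*y^2/2 + 4*y*log(-y) + 4*y*(-1 + 2*log(2))


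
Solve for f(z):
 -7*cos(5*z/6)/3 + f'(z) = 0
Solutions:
 f(z) = C1 + 14*sin(5*z/6)/5


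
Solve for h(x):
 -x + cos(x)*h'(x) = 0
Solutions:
 h(x) = C1 + Integral(x/cos(x), x)


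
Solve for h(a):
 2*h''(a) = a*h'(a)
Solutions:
 h(a) = C1 + C2*erfi(a/2)


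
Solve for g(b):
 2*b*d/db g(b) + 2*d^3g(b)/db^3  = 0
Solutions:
 g(b) = C1 + Integral(C2*airyai(-b) + C3*airybi(-b), b)


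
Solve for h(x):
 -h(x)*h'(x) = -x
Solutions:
 h(x) = -sqrt(C1 + x^2)
 h(x) = sqrt(C1 + x^2)


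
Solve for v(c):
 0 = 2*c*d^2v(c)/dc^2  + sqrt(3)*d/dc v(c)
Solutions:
 v(c) = C1 + C2*c^(1 - sqrt(3)/2)


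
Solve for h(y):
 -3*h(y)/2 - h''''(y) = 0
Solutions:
 h(y) = (C1*sin(6^(1/4)*y/2) + C2*cos(6^(1/4)*y/2))*exp(-6^(1/4)*y/2) + (C3*sin(6^(1/4)*y/2) + C4*cos(6^(1/4)*y/2))*exp(6^(1/4)*y/2)


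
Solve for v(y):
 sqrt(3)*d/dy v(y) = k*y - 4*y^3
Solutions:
 v(y) = C1 + sqrt(3)*k*y^2/6 - sqrt(3)*y^4/3


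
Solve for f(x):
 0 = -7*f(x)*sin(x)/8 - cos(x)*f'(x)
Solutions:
 f(x) = C1*cos(x)^(7/8)


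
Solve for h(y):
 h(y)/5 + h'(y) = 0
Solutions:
 h(y) = C1*exp(-y/5)


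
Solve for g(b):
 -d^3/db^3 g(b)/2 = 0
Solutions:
 g(b) = C1 + C2*b + C3*b^2


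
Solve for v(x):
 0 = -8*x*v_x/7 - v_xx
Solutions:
 v(x) = C1 + C2*erf(2*sqrt(7)*x/7)


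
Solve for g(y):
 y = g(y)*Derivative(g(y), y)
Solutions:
 g(y) = -sqrt(C1 + y^2)
 g(y) = sqrt(C1 + y^2)


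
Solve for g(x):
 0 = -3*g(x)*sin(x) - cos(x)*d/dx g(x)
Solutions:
 g(x) = C1*cos(x)^3


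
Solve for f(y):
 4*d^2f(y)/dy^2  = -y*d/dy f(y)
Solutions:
 f(y) = C1 + C2*erf(sqrt(2)*y/4)


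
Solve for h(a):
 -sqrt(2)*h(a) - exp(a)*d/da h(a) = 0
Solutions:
 h(a) = C1*exp(sqrt(2)*exp(-a))


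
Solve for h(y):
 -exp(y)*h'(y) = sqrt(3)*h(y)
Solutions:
 h(y) = C1*exp(sqrt(3)*exp(-y))


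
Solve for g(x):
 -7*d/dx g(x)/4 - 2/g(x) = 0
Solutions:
 g(x) = -sqrt(C1 - 112*x)/7
 g(x) = sqrt(C1 - 112*x)/7


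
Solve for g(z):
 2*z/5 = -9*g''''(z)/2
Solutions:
 g(z) = C1 + C2*z + C3*z^2 + C4*z^3 - z^5/1350


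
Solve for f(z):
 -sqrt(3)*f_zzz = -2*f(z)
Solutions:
 f(z) = C3*exp(2^(1/3)*3^(5/6)*z/3) + (C1*sin(6^(1/3)*z/2) + C2*cos(6^(1/3)*z/2))*exp(-2^(1/3)*3^(5/6)*z/6)


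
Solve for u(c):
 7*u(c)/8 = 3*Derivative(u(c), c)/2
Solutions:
 u(c) = C1*exp(7*c/12)


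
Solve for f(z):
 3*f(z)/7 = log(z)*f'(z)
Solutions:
 f(z) = C1*exp(3*li(z)/7)


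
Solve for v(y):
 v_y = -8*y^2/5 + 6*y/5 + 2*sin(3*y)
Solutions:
 v(y) = C1 - 8*y^3/15 + 3*y^2/5 - 2*cos(3*y)/3


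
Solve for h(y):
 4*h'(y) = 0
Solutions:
 h(y) = C1


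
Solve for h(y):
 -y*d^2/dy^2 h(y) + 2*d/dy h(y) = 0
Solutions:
 h(y) = C1 + C2*y^3


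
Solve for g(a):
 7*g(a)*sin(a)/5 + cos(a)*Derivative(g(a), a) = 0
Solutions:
 g(a) = C1*cos(a)^(7/5)


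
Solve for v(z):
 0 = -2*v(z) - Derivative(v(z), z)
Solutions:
 v(z) = C1*exp(-2*z)


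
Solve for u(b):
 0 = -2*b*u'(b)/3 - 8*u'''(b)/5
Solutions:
 u(b) = C1 + Integral(C2*airyai(-90^(1/3)*b/6) + C3*airybi(-90^(1/3)*b/6), b)


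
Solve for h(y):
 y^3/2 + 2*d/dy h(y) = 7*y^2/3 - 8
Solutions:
 h(y) = C1 - y^4/16 + 7*y^3/18 - 4*y


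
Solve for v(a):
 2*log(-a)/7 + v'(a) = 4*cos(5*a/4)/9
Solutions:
 v(a) = C1 - 2*a*log(-a)/7 + 2*a/7 + 16*sin(5*a/4)/45


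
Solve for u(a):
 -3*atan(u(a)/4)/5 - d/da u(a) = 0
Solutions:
 Integral(1/atan(_y/4), (_y, u(a))) = C1 - 3*a/5


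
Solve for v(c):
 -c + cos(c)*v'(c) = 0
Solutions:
 v(c) = C1 + Integral(c/cos(c), c)


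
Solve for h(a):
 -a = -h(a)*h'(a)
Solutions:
 h(a) = -sqrt(C1 + a^2)
 h(a) = sqrt(C1 + a^2)


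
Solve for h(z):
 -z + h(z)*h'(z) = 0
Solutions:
 h(z) = -sqrt(C1 + z^2)
 h(z) = sqrt(C1 + z^2)


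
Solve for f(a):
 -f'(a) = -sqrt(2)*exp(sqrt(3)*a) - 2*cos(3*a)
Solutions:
 f(a) = C1 + sqrt(6)*exp(sqrt(3)*a)/3 + 2*sin(3*a)/3


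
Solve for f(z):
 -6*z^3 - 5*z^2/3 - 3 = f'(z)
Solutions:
 f(z) = C1 - 3*z^4/2 - 5*z^3/9 - 3*z


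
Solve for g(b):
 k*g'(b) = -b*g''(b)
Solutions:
 g(b) = C1 + b^(1 - re(k))*(C2*sin(log(b)*Abs(im(k))) + C3*cos(log(b)*im(k)))


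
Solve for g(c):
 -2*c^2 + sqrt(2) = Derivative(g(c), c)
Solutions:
 g(c) = C1 - 2*c^3/3 + sqrt(2)*c


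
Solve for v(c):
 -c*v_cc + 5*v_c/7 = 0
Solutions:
 v(c) = C1 + C2*c^(12/7)


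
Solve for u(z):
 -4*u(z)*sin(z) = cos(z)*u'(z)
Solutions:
 u(z) = C1*cos(z)^4


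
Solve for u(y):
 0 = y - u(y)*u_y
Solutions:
 u(y) = -sqrt(C1 + y^2)
 u(y) = sqrt(C1 + y^2)


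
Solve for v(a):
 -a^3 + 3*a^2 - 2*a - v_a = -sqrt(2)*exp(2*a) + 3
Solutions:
 v(a) = C1 - a^4/4 + a^3 - a^2 - 3*a + sqrt(2)*exp(2*a)/2


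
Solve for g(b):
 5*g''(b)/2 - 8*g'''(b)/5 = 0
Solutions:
 g(b) = C1 + C2*b + C3*exp(25*b/16)


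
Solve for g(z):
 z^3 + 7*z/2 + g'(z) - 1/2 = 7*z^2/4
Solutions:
 g(z) = C1 - z^4/4 + 7*z^3/12 - 7*z^2/4 + z/2


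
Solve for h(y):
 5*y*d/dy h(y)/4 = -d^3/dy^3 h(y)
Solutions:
 h(y) = C1 + Integral(C2*airyai(-10^(1/3)*y/2) + C3*airybi(-10^(1/3)*y/2), y)


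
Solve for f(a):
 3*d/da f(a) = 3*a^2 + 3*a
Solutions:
 f(a) = C1 + a^3/3 + a^2/2


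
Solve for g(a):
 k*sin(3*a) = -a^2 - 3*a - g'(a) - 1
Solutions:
 g(a) = C1 - a^3/3 - 3*a^2/2 - a + k*cos(3*a)/3


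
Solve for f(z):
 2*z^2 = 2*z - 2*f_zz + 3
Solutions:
 f(z) = C1 + C2*z - z^4/12 + z^3/6 + 3*z^2/4


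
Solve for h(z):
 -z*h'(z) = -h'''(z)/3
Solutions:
 h(z) = C1 + Integral(C2*airyai(3^(1/3)*z) + C3*airybi(3^(1/3)*z), z)


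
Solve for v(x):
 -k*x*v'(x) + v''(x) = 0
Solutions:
 v(x) = Piecewise((-sqrt(2)*sqrt(pi)*C1*erf(sqrt(2)*x*sqrt(-k)/2)/(2*sqrt(-k)) - C2, (k > 0) | (k < 0)), (-C1*x - C2, True))


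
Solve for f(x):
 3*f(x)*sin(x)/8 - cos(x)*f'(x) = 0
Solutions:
 f(x) = C1/cos(x)^(3/8)


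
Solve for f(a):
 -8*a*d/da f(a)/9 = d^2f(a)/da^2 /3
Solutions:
 f(a) = C1 + C2*erf(2*sqrt(3)*a/3)


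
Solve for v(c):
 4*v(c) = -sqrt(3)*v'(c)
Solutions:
 v(c) = C1*exp(-4*sqrt(3)*c/3)


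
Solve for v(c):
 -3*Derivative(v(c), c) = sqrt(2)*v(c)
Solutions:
 v(c) = C1*exp(-sqrt(2)*c/3)


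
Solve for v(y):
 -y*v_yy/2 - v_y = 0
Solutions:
 v(y) = C1 + C2/y


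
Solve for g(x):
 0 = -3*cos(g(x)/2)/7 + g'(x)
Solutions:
 -3*x/7 - log(sin(g(x)/2) - 1) + log(sin(g(x)/2) + 1) = C1


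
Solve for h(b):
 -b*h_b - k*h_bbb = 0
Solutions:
 h(b) = C1 + Integral(C2*airyai(b*(-1/k)^(1/3)) + C3*airybi(b*(-1/k)^(1/3)), b)


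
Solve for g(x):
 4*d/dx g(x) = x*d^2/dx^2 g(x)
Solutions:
 g(x) = C1 + C2*x^5


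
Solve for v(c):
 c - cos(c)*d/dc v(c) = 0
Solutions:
 v(c) = C1 + Integral(c/cos(c), c)


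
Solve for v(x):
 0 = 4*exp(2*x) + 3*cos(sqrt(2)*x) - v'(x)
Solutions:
 v(x) = C1 + 2*exp(2*x) + 3*sqrt(2)*sin(sqrt(2)*x)/2


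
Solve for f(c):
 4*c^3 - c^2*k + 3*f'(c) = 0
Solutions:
 f(c) = C1 - c^4/3 + c^3*k/9


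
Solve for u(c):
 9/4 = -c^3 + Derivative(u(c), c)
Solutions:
 u(c) = C1 + c^4/4 + 9*c/4


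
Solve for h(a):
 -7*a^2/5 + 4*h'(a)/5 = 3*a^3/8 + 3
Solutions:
 h(a) = C1 + 15*a^4/128 + 7*a^3/12 + 15*a/4


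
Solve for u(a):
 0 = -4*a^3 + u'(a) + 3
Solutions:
 u(a) = C1 + a^4 - 3*a


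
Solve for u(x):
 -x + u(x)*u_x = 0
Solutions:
 u(x) = -sqrt(C1 + x^2)
 u(x) = sqrt(C1 + x^2)


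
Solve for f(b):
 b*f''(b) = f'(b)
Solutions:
 f(b) = C1 + C2*b^2


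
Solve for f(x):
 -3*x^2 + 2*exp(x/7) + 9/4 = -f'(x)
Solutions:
 f(x) = C1 + x^3 - 9*x/4 - 14*exp(x/7)


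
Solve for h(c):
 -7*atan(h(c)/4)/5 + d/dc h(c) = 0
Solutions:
 Integral(1/atan(_y/4), (_y, h(c))) = C1 + 7*c/5


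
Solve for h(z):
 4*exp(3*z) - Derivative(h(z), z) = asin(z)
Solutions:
 h(z) = C1 - z*asin(z) - sqrt(1 - z^2) + 4*exp(3*z)/3


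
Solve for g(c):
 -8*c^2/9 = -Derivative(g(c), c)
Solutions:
 g(c) = C1 + 8*c^3/27


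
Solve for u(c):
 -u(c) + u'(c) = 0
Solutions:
 u(c) = C1*exp(c)


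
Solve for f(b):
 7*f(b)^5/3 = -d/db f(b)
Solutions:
 f(b) = -3^(1/4)*(1/(C1 + 28*b))^(1/4)
 f(b) = 3^(1/4)*(1/(C1 + 28*b))^(1/4)
 f(b) = -3^(1/4)*I*(1/(C1 + 28*b))^(1/4)
 f(b) = 3^(1/4)*I*(1/(C1 + 28*b))^(1/4)


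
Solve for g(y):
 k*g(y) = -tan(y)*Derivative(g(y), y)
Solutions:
 g(y) = C1*exp(-k*log(sin(y)))


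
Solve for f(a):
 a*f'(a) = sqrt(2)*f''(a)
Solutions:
 f(a) = C1 + C2*erfi(2^(1/4)*a/2)


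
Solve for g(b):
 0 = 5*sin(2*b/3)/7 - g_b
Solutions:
 g(b) = C1 - 15*cos(2*b/3)/14


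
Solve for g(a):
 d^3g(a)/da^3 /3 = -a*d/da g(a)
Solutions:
 g(a) = C1 + Integral(C2*airyai(-3^(1/3)*a) + C3*airybi(-3^(1/3)*a), a)


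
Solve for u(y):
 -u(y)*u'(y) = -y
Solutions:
 u(y) = -sqrt(C1 + y^2)
 u(y) = sqrt(C1 + y^2)


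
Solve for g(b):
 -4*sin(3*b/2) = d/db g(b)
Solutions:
 g(b) = C1 + 8*cos(3*b/2)/3


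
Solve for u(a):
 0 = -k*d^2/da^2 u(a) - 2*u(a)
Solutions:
 u(a) = C1*exp(-sqrt(2)*a*sqrt(-1/k)) + C2*exp(sqrt(2)*a*sqrt(-1/k))


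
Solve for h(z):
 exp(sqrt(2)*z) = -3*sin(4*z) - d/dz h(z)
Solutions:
 h(z) = C1 - sqrt(2)*exp(sqrt(2)*z)/2 + 3*cos(4*z)/4


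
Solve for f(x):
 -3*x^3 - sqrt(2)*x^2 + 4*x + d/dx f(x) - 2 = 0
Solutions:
 f(x) = C1 + 3*x^4/4 + sqrt(2)*x^3/3 - 2*x^2 + 2*x


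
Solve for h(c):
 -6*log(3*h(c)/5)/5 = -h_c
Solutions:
 -5*Integral(1/(log(_y) - log(5) + log(3)), (_y, h(c)))/6 = C1 - c


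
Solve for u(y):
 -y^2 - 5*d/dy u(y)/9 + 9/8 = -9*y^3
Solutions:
 u(y) = C1 + 81*y^4/20 - 3*y^3/5 + 81*y/40


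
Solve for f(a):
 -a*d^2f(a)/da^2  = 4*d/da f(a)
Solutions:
 f(a) = C1 + C2/a^3


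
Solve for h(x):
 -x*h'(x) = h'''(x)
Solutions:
 h(x) = C1 + Integral(C2*airyai(-x) + C3*airybi(-x), x)


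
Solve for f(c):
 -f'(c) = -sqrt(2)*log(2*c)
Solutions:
 f(c) = C1 + sqrt(2)*c*log(c) - sqrt(2)*c + sqrt(2)*c*log(2)


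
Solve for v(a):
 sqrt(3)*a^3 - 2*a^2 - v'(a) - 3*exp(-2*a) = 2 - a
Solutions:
 v(a) = C1 + sqrt(3)*a^4/4 - 2*a^3/3 + a^2/2 - 2*a + 3*exp(-2*a)/2


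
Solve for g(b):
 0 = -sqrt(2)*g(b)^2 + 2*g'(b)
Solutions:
 g(b) = -2/(C1 + sqrt(2)*b)


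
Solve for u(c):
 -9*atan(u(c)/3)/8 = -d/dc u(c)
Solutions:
 Integral(1/atan(_y/3), (_y, u(c))) = C1 + 9*c/8


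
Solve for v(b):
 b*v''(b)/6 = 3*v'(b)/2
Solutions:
 v(b) = C1 + C2*b^10


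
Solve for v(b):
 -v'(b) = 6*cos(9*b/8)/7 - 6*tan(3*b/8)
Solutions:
 v(b) = C1 - 16*log(cos(3*b/8)) - 16*sin(9*b/8)/21


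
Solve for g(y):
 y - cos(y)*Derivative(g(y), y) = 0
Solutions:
 g(y) = C1 + Integral(y/cos(y), y)


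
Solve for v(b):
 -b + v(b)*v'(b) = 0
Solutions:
 v(b) = -sqrt(C1 + b^2)
 v(b) = sqrt(C1 + b^2)


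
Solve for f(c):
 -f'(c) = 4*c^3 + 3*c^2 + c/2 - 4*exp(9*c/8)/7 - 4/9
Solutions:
 f(c) = C1 - c^4 - c^3 - c^2/4 + 4*c/9 + 32*exp(9*c/8)/63


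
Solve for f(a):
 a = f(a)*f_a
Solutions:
 f(a) = -sqrt(C1 + a^2)
 f(a) = sqrt(C1 + a^2)


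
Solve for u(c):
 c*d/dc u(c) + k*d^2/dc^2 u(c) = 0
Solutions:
 u(c) = C1 + C2*sqrt(k)*erf(sqrt(2)*c*sqrt(1/k)/2)


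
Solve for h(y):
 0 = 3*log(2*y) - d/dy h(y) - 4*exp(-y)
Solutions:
 h(y) = C1 + 3*y*log(y) + 3*y*(-1 + log(2)) + 4*exp(-y)


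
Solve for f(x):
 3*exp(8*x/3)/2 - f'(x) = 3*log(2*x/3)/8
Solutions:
 f(x) = C1 - 3*x*log(x)/8 + 3*x*(-log(2) + 1 + log(3))/8 + 9*exp(8*x/3)/16


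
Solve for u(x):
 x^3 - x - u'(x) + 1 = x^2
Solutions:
 u(x) = C1 + x^4/4 - x^3/3 - x^2/2 + x


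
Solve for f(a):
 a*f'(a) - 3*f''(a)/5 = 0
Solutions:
 f(a) = C1 + C2*erfi(sqrt(30)*a/6)


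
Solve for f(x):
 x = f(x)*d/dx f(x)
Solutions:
 f(x) = -sqrt(C1 + x^2)
 f(x) = sqrt(C1 + x^2)


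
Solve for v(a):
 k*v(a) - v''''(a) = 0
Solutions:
 v(a) = C1*exp(-a*k^(1/4)) + C2*exp(a*k^(1/4)) + C3*exp(-I*a*k^(1/4)) + C4*exp(I*a*k^(1/4))


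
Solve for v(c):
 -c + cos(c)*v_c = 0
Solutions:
 v(c) = C1 + Integral(c/cos(c), c)


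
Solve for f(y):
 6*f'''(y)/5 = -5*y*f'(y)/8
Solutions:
 f(y) = C1 + Integral(C2*airyai(-30^(2/3)*y/12) + C3*airybi(-30^(2/3)*y/12), y)


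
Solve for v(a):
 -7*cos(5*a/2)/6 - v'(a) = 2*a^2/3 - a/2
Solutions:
 v(a) = C1 - 2*a^3/9 + a^2/4 - 7*sin(5*a/2)/15


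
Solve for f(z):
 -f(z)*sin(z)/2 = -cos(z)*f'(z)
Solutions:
 f(z) = C1/sqrt(cos(z))


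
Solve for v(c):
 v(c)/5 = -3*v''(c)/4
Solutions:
 v(c) = C1*sin(2*sqrt(15)*c/15) + C2*cos(2*sqrt(15)*c/15)


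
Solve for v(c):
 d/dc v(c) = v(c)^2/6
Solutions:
 v(c) = -6/(C1 + c)


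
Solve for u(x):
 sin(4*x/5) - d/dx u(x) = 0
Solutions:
 u(x) = C1 - 5*cos(4*x/5)/4


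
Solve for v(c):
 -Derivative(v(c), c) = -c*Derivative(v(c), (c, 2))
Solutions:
 v(c) = C1 + C2*c^2


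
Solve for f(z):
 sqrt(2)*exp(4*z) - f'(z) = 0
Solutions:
 f(z) = C1 + sqrt(2)*exp(4*z)/4


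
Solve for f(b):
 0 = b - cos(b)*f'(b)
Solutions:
 f(b) = C1 + Integral(b/cos(b), b)


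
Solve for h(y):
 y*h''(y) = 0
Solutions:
 h(y) = C1 + C2*y


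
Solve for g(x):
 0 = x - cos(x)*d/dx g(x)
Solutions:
 g(x) = C1 + Integral(x/cos(x), x)


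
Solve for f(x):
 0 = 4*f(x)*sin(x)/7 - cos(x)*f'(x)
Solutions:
 f(x) = C1/cos(x)^(4/7)


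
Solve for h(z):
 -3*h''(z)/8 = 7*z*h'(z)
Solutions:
 h(z) = C1 + C2*erf(2*sqrt(21)*z/3)


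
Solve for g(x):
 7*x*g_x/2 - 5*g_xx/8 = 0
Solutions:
 g(x) = C1 + C2*erfi(sqrt(70)*x/5)


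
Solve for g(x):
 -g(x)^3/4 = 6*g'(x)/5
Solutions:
 g(x) = -2*sqrt(3)*sqrt(-1/(C1 - 5*x))
 g(x) = 2*sqrt(3)*sqrt(-1/(C1 - 5*x))


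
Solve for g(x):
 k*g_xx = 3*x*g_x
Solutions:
 g(x) = C1 + C2*erf(sqrt(6)*x*sqrt(-1/k)/2)/sqrt(-1/k)


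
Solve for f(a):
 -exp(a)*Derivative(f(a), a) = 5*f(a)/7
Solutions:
 f(a) = C1*exp(5*exp(-a)/7)


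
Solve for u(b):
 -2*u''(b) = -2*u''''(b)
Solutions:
 u(b) = C1 + C2*b + C3*exp(-b) + C4*exp(b)


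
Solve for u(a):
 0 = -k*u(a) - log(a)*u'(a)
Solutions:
 u(a) = C1*exp(-k*li(a))


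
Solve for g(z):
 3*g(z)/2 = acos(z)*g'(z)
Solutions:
 g(z) = C1*exp(3*Integral(1/acos(z), z)/2)


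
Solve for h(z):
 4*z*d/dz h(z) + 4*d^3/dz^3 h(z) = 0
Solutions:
 h(z) = C1 + Integral(C2*airyai(-z) + C3*airybi(-z), z)


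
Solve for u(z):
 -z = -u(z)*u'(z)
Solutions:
 u(z) = -sqrt(C1 + z^2)
 u(z) = sqrt(C1 + z^2)


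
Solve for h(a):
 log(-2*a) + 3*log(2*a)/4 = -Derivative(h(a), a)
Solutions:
 h(a) = C1 - 7*a*log(a)/4 + a*(-7*log(2)/4 + 7/4 - I*pi)


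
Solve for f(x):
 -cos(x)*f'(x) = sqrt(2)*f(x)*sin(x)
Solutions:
 f(x) = C1*cos(x)^(sqrt(2))


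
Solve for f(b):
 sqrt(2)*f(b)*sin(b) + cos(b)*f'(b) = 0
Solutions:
 f(b) = C1*cos(b)^(sqrt(2))


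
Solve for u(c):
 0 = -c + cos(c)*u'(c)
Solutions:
 u(c) = C1 + Integral(c/cos(c), c)


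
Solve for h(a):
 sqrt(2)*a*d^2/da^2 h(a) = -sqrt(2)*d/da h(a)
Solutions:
 h(a) = C1 + C2*log(a)


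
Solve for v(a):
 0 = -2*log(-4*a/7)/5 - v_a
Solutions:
 v(a) = C1 - 2*a*log(-a)/5 + 2*a*(-2*log(2) + 1 + log(7))/5


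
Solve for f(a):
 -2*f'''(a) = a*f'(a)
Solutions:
 f(a) = C1 + Integral(C2*airyai(-2^(2/3)*a/2) + C3*airybi(-2^(2/3)*a/2), a)


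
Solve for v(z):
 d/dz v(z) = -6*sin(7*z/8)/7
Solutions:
 v(z) = C1 + 48*cos(7*z/8)/49


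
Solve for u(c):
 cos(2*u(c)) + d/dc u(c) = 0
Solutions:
 u(c) = -asin((C1 + exp(4*c))/(C1 - exp(4*c)))/2 + pi/2
 u(c) = asin((C1 + exp(4*c))/(C1 - exp(4*c)))/2


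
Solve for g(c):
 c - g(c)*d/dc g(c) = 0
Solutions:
 g(c) = -sqrt(C1 + c^2)
 g(c) = sqrt(C1 + c^2)


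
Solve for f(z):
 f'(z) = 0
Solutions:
 f(z) = C1


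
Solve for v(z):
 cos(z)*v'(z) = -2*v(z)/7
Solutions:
 v(z) = C1*(sin(z) - 1)^(1/7)/(sin(z) + 1)^(1/7)


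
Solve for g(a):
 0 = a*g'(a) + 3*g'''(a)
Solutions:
 g(a) = C1 + Integral(C2*airyai(-3^(2/3)*a/3) + C3*airybi(-3^(2/3)*a/3), a)


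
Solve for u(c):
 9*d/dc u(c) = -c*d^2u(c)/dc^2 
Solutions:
 u(c) = C1 + C2/c^8


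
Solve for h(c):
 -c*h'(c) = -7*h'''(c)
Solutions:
 h(c) = C1 + Integral(C2*airyai(7^(2/3)*c/7) + C3*airybi(7^(2/3)*c/7), c)


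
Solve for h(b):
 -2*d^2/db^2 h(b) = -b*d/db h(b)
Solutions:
 h(b) = C1 + C2*erfi(b/2)


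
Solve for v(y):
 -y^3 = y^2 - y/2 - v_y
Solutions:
 v(y) = C1 + y^4/4 + y^3/3 - y^2/4


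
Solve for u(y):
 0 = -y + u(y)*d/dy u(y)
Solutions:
 u(y) = -sqrt(C1 + y^2)
 u(y) = sqrt(C1 + y^2)


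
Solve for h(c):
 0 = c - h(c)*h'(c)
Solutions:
 h(c) = -sqrt(C1 + c^2)
 h(c) = sqrt(C1 + c^2)


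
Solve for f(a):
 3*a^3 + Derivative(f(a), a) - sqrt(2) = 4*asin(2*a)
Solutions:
 f(a) = C1 - 3*a^4/4 + 4*a*asin(2*a) + sqrt(2)*a + 2*sqrt(1 - 4*a^2)


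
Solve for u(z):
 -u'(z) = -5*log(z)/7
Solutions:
 u(z) = C1 + 5*z*log(z)/7 - 5*z/7


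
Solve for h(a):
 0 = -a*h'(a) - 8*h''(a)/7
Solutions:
 h(a) = C1 + C2*erf(sqrt(7)*a/4)


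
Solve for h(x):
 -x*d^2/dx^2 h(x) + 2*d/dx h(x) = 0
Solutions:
 h(x) = C1 + C2*x^3


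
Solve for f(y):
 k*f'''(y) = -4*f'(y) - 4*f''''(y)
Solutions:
 f(y) = C1 + C2*exp(-y*(k^2/(k^3 + sqrt(-k^6 + (k^3 + 864)^2) + 864)^(1/3) + k + (k^3 + sqrt(-k^6 + (k^3 + 864)^2) + 864)^(1/3))/12) + C3*exp(y*(-4*k^2/((-1 + sqrt(3)*I)*(k^3 + sqrt(-k^6 + (k^3 + 864)^2) + 864)^(1/3)) - 2*k + (k^3 + sqrt(-k^6 + (k^3 + 864)^2) + 864)^(1/3) - sqrt(3)*I*(k^3 + sqrt(-k^6 + (k^3 + 864)^2) + 864)^(1/3))/24) + C4*exp(y*(4*k^2/((1 + sqrt(3)*I)*(k^3 + sqrt(-k^6 + (k^3 + 864)^2) + 864)^(1/3)) - 2*k + (k^3 + sqrt(-k^6 + (k^3 + 864)^2) + 864)^(1/3) + sqrt(3)*I*(k^3 + sqrt(-k^6 + (k^3 + 864)^2) + 864)^(1/3))/24)


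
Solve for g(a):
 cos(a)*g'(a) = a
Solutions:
 g(a) = C1 + Integral(a/cos(a), a)


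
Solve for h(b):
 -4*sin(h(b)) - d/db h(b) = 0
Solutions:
 h(b) = -acos((-C1 - exp(8*b))/(C1 - exp(8*b))) + 2*pi
 h(b) = acos((-C1 - exp(8*b))/(C1 - exp(8*b)))


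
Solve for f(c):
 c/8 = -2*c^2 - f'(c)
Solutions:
 f(c) = C1 - 2*c^3/3 - c^2/16


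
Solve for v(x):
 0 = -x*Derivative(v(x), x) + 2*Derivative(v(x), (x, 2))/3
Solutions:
 v(x) = C1 + C2*erfi(sqrt(3)*x/2)


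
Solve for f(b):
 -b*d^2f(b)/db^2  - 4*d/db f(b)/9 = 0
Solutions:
 f(b) = C1 + C2*b^(5/9)


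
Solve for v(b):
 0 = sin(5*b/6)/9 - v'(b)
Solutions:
 v(b) = C1 - 2*cos(5*b/6)/15


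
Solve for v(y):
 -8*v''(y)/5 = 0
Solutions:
 v(y) = C1 + C2*y


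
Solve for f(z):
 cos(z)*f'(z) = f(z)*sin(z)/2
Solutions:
 f(z) = C1/sqrt(cos(z))


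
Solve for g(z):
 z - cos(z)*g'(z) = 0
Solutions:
 g(z) = C1 + Integral(z/cos(z), z)


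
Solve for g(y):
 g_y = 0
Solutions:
 g(y) = C1


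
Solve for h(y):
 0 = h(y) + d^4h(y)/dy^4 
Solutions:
 h(y) = (C1*sin(sqrt(2)*y/2) + C2*cos(sqrt(2)*y/2))*exp(-sqrt(2)*y/2) + (C3*sin(sqrt(2)*y/2) + C4*cos(sqrt(2)*y/2))*exp(sqrt(2)*y/2)


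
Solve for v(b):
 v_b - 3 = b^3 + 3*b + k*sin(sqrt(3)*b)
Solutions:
 v(b) = C1 + b^4/4 + 3*b^2/2 + 3*b - sqrt(3)*k*cos(sqrt(3)*b)/3


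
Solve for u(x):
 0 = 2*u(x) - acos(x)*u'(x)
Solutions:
 u(x) = C1*exp(2*Integral(1/acos(x), x))


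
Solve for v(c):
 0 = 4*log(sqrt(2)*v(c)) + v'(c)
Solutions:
 Integral(1/(2*log(_y) + log(2)), (_y, v(c)))/2 = C1 - c


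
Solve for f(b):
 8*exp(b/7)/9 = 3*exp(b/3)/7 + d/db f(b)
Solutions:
 f(b) = C1 + 56*exp(b/7)/9 - 9*exp(b/3)/7


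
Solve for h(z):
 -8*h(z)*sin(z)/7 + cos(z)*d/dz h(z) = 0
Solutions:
 h(z) = C1/cos(z)^(8/7)


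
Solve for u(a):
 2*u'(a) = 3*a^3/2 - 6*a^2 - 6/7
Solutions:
 u(a) = C1 + 3*a^4/16 - a^3 - 3*a/7


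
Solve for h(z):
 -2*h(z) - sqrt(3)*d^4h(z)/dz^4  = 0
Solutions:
 h(z) = (C1*sin(2^(3/4)*3^(7/8)*z/6) + C2*cos(2^(3/4)*3^(7/8)*z/6))*exp(-2^(3/4)*3^(7/8)*z/6) + (C3*sin(2^(3/4)*3^(7/8)*z/6) + C4*cos(2^(3/4)*3^(7/8)*z/6))*exp(2^(3/4)*3^(7/8)*z/6)


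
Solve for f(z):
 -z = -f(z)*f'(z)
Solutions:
 f(z) = -sqrt(C1 + z^2)
 f(z) = sqrt(C1 + z^2)


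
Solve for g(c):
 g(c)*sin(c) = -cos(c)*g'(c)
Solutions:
 g(c) = C1*cos(c)


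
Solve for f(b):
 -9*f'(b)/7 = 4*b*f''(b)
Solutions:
 f(b) = C1 + C2*b^(19/28)


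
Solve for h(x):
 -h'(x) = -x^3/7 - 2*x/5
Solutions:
 h(x) = C1 + x^4/28 + x^2/5


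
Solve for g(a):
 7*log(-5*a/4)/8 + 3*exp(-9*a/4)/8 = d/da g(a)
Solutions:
 g(a) = C1 + 7*a*log(-a)/8 + 7*a*(-2*log(2) - 1 + log(5))/8 - exp(-9*a/4)/6


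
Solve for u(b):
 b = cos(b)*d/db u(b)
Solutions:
 u(b) = C1 + Integral(b/cos(b), b)


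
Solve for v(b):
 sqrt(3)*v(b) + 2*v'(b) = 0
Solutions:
 v(b) = C1*exp(-sqrt(3)*b/2)


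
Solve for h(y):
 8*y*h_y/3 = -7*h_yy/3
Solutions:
 h(y) = C1 + C2*erf(2*sqrt(7)*y/7)


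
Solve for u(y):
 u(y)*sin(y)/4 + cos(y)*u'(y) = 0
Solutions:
 u(y) = C1*cos(y)^(1/4)


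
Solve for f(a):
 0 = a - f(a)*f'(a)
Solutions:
 f(a) = -sqrt(C1 + a^2)
 f(a) = sqrt(C1 + a^2)


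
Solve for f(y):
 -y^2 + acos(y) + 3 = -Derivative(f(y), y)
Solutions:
 f(y) = C1 + y^3/3 - y*acos(y) - 3*y + sqrt(1 - y^2)


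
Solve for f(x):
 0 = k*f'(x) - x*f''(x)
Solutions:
 f(x) = C1 + x^(re(k) + 1)*(C2*sin(log(x)*Abs(im(k))) + C3*cos(log(x)*im(k)))


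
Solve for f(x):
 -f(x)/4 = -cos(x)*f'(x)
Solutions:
 f(x) = C1*(sin(x) + 1)^(1/8)/(sin(x) - 1)^(1/8)


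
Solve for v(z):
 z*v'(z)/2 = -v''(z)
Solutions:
 v(z) = C1 + C2*erf(z/2)


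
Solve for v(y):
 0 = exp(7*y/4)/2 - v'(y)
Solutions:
 v(y) = C1 + 2*exp(7*y/4)/7


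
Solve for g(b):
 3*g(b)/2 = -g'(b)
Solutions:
 g(b) = C1*exp(-3*b/2)


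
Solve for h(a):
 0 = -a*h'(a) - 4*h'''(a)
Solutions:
 h(a) = C1 + Integral(C2*airyai(-2^(1/3)*a/2) + C3*airybi(-2^(1/3)*a/2), a)


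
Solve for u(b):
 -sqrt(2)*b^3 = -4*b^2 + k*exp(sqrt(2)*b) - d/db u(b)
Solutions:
 u(b) = C1 + sqrt(2)*b^4/4 - 4*b^3/3 + sqrt(2)*k*exp(sqrt(2)*b)/2


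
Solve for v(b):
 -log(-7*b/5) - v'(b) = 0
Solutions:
 v(b) = C1 - b*log(-b) + b*(-log(7) + 1 + log(5))


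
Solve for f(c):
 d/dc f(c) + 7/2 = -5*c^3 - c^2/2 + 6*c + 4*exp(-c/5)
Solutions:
 f(c) = C1 - 5*c^4/4 - c^3/6 + 3*c^2 - 7*c/2 - 20*exp(-c/5)


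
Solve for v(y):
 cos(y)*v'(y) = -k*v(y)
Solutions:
 v(y) = C1*exp(k*(log(sin(y) - 1) - log(sin(y) + 1))/2)


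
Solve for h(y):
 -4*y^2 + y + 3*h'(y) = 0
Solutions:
 h(y) = C1 + 4*y^3/9 - y^2/6


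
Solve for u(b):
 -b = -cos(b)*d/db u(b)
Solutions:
 u(b) = C1 + Integral(b/cos(b), b)


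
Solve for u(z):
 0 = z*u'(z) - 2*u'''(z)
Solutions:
 u(z) = C1 + Integral(C2*airyai(2^(2/3)*z/2) + C3*airybi(2^(2/3)*z/2), z)


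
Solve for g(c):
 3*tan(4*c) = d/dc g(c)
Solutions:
 g(c) = C1 - 3*log(cos(4*c))/4


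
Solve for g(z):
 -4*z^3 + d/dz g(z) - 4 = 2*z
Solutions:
 g(z) = C1 + z^4 + z^2 + 4*z


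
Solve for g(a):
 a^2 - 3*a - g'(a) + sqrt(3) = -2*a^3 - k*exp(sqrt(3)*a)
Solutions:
 g(a) = C1 + a^4/2 + a^3/3 - 3*a^2/2 + sqrt(3)*a + sqrt(3)*k*exp(sqrt(3)*a)/3


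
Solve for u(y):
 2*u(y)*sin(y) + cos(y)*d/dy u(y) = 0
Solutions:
 u(y) = C1*cos(y)^2


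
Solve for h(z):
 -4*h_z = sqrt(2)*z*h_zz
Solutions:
 h(z) = C1 + C2*z^(1 - 2*sqrt(2))


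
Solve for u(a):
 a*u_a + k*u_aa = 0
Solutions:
 u(a) = C1 + C2*sqrt(k)*erf(sqrt(2)*a*sqrt(1/k)/2)


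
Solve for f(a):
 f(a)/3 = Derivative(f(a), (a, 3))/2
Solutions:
 f(a) = C3*exp(2^(1/3)*3^(2/3)*a/3) + (C1*sin(2^(1/3)*3^(1/6)*a/2) + C2*cos(2^(1/3)*3^(1/6)*a/2))*exp(-2^(1/3)*3^(2/3)*a/6)


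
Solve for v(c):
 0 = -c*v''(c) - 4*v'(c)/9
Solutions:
 v(c) = C1 + C2*c^(5/9)


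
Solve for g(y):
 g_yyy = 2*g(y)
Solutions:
 g(y) = C3*exp(2^(1/3)*y) + (C1*sin(2^(1/3)*sqrt(3)*y/2) + C2*cos(2^(1/3)*sqrt(3)*y/2))*exp(-2^(1/3)*y/2)


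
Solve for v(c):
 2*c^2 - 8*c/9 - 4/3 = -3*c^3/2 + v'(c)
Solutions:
 v(c) = C1 + 3*c^4/8 + 2*c^3/3 - 4*c^2/9 - 4*c/3


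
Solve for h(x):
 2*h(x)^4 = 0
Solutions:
 h(x) = 0


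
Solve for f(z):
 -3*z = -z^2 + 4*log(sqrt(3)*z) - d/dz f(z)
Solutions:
 f(z) = C1 - z^3/3 + 3*z^2/2 + 4*z*log(z) - 4*z + z*log(9)


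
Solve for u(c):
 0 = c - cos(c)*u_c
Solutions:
 u(c) = C1 + Integral(c/cos(c), c)


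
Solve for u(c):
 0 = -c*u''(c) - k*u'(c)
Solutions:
 u(c) = C1 + c^(1 - re(k))*(C2*sin(log(c)*Abs(im(k))) + C3*cos(log(c)*im(k)))


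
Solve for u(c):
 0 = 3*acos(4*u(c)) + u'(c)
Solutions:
 Integral(1/acos(4*_y), (_y, u(c))) = C1 - 3*c


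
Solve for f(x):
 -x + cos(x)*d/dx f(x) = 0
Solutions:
 f(x) = C1 + Integral(x/cos(x), x)


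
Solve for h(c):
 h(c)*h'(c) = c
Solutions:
 h(c) = -sqrt(C1 + c^2)
 h(c) = sqrt(C1 + c^2)


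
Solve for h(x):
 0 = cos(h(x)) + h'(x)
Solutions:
 h(x) = pi - asin((C1 + exp(2*x))/(C1 - exp(2*x)))
 h(x) = asin((C1 + exp(2*x))/(C1 - exp(2*x)))


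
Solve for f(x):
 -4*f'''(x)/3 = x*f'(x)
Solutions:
 f(x) = C1 + Integral(C2*airyai(-6^(1/3)*x/2) + C3*airybi(-6^(1/3)*x/2), x)


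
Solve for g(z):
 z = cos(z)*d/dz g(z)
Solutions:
 g(z) = C1 + Integral(z/cos(z), z)


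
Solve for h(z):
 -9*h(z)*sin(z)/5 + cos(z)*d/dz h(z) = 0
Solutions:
 h(z) = C1/cos(z)^(9/5)


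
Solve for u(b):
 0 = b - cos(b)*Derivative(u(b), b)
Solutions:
 u(b) = C1 + Integral(b/cos(b), b)
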